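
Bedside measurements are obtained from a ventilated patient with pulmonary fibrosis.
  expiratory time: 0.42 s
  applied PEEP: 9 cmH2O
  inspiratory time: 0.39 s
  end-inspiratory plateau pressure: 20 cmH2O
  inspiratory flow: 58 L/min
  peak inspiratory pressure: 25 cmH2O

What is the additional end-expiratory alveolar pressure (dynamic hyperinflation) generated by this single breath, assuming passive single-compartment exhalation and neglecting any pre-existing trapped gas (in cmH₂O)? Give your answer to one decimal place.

1.0

Flow: 58 L/min ÷ 60 = 0.9667 L/s.
Vt = flow × Ti = 0.9667 L/s × 0.39 s × 1000 mL/L = 377.01 mL.
R = (PIP − Pplat)/V̇ = (25 − 20) / 0.9667 = 5.0/0.9667 = 5.172 cmH2O·s/L.
C = Vt/(Pplat − PEEP) = 377.01 / (20 − 9) = 377.01/11.0 = 34.274 mL/cmH2O.
τ = R × C = 5.172 × 0.03427 L/cmH2O = 0.1772 s.
Fraction remaining = e^(−Te/τ) = e^(−0.42/0.1772) = 0.09346; trapped volume = 377.01 × 0.09346 = 35.235 mL.
Additional alveolar pressure from trapping ≈ V_trapped / C = 35.235 / 34.274 = 1.028 cmH2O.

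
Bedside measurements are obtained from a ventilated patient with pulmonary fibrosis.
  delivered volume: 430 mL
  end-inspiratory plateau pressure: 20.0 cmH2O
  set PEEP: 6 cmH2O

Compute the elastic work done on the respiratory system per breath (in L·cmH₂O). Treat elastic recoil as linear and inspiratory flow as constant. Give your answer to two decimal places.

3.01

Elastic work ≈ ½ × (Pplat − PEEP) × Vt = 0.5 × (20.0 − 6) × 0.430 L = 0.5 × 14.0 × 0.430 = 3.01 L·cmH2O.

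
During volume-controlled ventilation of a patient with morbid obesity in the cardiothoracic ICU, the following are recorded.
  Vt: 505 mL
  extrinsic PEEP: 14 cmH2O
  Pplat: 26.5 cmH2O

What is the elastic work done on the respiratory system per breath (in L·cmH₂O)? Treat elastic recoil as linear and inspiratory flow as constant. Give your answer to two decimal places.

Elastic work ≈ ½ × (Pplat − PEEP) × Vt = 0.5 × (26.5 − 14) × 0.505 L = 0.5 × 12.5 × 0.505 = 3.156 L·cmH2O.

3.16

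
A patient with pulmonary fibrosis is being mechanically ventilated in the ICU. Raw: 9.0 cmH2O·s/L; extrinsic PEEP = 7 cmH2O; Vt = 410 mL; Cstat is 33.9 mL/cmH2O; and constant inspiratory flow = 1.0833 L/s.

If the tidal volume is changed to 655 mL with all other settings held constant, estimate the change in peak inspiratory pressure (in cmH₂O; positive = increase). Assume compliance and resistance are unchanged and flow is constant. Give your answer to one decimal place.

PIP = Vt/C + R·V̇ + PEEP (constant-flow equation of motion).
Only the elastic term changes: ΔPIP = ΔVt / C = (655 − 410) / 33.9 = 7.227 cmH2O.

7.2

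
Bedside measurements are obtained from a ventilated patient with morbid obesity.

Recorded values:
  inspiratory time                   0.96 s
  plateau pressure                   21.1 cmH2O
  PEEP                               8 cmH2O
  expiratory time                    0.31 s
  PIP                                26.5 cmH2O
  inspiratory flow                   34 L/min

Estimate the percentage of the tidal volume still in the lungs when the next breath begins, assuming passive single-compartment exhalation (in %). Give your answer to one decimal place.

Flow: 34 L/min ÷ 60 = 0.5667 L/s.
Vt = flow × Ti = 0.5667 L/s × 0.96 s × 1000 mL/L = 544.03 mL.
R = (PIP − Pplat)/V̇ = (26.5 − 21.1) / 0.5667 = 5.4/0.5667 = 9.529 cmH2O·s/L.
C = Vt/(Pplat − PEEP) = 544.03 / (21.1 − 8) = 544.03/13.1 = 41.529 mL/cmH2O.
τ = R × C = 9.529 × 0.04153 L/cmH2O = 0.3957 s.
Fraction remaining at end-expiration = e^(−Te/τ) = e^(−0.31/0.3957) = 0.4568 → 45.68%.

45.7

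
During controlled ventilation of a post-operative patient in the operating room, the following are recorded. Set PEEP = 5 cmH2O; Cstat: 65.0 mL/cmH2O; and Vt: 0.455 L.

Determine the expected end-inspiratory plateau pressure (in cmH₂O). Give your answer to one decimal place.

12.0

Pplat = PEEP + Vt / Cstat = 5 + 455 / 65.0 = 5 + 7.0 = 12.0 cmH2O.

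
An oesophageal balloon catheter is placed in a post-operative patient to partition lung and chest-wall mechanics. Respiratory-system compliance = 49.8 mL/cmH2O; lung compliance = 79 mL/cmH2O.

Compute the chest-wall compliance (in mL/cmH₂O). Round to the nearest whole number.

135

1/Ccw = 1/Crs − 1/CL.
1/Ccw = 1/49.8 − 1/79 = 0.007422.
Ccw = 134.73 mL/cmH2O.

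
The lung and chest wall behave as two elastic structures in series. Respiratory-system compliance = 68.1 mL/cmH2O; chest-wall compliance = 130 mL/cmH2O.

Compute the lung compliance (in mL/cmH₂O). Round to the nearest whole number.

143

1/CL = 1/Crs − 1/Ccw.
1/CL = 1/68.1 − 1/130 = 0.006992.
CL = 143.02 mL/cmH2O.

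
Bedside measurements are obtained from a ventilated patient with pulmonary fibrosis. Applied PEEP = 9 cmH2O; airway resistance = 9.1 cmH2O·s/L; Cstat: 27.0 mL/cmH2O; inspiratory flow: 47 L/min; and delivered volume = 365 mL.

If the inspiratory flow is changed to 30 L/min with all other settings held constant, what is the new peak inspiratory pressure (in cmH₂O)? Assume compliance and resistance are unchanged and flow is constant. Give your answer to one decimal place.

27.1

Flow: 47 L/min ÷ 60 = 0.7833 L/s.
New flow: 30 L/min ÷ 60 = 0.5 L/s.
PIP = Vt/C + R·V̇ + PEEP (constant-flow equation of motion).
Only the resistive term changes: ΔPIP = R × ΔV̇ = 9.1 × (0.5 − 0.7833) = 9.1 × -0.2833 = -2.578 cmH2O.
Original PIP = 365/27.0 + 9.1×0.7833 + 9 = 29.647 cmH2O; new PIP = 29.647 + (-2.578) = 27.069 cmH2O.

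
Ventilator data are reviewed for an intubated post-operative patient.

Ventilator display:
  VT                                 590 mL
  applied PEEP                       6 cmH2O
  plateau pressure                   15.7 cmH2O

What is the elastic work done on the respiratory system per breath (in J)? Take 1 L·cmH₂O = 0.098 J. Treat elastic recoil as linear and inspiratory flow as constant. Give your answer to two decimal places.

Elastic work ≈ ½ × (Pplat − PEEP) × Vt = 0.5 × (15.7 − 6) × 0.590 L = 0.5 × 9.7 × 0.590 = 2.862 L·cmH2O.
× 0.098 J/(L·cmH2O) → 0.2805 J.

0.28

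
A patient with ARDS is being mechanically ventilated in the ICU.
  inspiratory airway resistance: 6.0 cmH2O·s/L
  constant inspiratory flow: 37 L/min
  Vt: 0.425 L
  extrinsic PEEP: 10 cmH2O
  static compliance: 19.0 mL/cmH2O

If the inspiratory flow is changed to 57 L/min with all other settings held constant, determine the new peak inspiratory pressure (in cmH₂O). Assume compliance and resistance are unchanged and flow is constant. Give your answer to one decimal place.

38.1

Flow: 37 L/min ÷ 60 = 0.6167 L/s.
New flow: 57 L/min ÷ 60 = 0.95 L/s.
PIP = Vt/C + R·V̇ + PEEP (constant-flow equation of motion).
Only the resistive term changes: ΔPIP = R × ΔV̇ = 6.0 × (0.95 − 0.6167) = 6.0 × 0.3333 = 2.0 cmH2O.
Original PIP = 425/19.0 + 6.0×0.6167 + 10 = 36.069 cmH2O; new PIP = 36.069 + (2.0) = 38.069 cmH2O.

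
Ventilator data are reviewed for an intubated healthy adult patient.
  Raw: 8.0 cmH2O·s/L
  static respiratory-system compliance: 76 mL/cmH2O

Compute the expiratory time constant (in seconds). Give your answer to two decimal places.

0.61

τ = R × C = 8.0 × 76 mL/cmH2O = 8.0 × 0.076 L/cmH2O = 0.608 s.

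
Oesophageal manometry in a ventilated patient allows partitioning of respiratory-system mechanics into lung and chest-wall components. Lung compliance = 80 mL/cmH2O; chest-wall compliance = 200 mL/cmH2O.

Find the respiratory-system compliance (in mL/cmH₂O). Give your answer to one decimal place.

57.1

Lung and chest wall are elastances in series: 1/Crs = 1/CL + 1/Ccw.
1/Crs = 1/80 + 1/200 = 0.0175.
Crs = 57.143 mL/cmH2O.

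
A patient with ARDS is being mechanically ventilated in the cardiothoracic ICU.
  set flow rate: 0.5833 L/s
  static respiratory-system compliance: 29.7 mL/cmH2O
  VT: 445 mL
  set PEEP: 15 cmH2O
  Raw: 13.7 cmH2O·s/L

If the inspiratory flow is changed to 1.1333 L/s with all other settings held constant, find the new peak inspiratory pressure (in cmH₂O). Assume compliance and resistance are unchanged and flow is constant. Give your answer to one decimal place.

PIP = Vt/C + R·V̇ + PEEP (constant-flow equation of motion).
Only the resistive term changes: ΔPIP = R × ΔV̇ = 13.7 × (1.1333 − 0.5833) = 13.7 × 0.55 = 7.535 cmH2O.
Original PIP = 445/29.7 + 13.7×0.5833 + 15 = 37.974 cmH2O; new PIP = 37.974 + (7.535) = 45.509 cmH2O.

45.5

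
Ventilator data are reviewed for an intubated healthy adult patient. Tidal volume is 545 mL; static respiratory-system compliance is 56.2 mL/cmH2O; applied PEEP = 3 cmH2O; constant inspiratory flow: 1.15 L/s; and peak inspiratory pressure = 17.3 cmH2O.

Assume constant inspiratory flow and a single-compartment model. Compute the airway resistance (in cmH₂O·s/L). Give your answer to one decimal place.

4.0

Equation of motion (constant flow): PIP = Vt/C + R·V̇ + PEEP.
R·V̇ = PIP − Vt/C − PEEP = 17.3 − 545/56.2 − 3 = 17.3 − 9.698 − 3 = 4.602 cmH2O.
R = 4.602 / 1.15 = 4.002 cmH2O·s/L.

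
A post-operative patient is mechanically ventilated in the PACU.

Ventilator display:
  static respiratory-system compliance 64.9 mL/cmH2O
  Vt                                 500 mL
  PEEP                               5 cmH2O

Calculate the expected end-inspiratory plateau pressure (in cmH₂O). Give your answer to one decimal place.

12.7

Pplat = PEEP + Vt / Cstat = 5 + 500 / 64.9 = 5 + 7.704 = 12.704 cmH2O.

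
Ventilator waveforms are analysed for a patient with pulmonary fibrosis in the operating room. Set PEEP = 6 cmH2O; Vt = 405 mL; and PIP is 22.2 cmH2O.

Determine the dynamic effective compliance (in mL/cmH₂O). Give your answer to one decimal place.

25.0

Dynamic compliance = Vt / (PIP − PEEP) = 405 / (22.2 − 6) = 405 / 16.2 = 25.0 mL/cmH2O.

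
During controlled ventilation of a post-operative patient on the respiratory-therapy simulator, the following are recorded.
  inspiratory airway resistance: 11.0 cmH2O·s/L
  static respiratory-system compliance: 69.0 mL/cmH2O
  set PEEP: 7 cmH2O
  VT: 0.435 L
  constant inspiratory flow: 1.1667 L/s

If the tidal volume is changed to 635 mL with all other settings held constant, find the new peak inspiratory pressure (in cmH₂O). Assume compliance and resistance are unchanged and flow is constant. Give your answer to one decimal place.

PIP = Vt/C + R·V̇ + PEEP (constant-flow equation of motion).
Only the elastic term changes: ΔPIP = ΔVt / C = (635 − 435) / 69.0 = 2.899 cmH2O.
Original PIP = 435/69.0 + 11.0×1.1667 + 7 = 26.138 cmH2O; new PIP = 26.138 + (2.899) = 29.037 cmH2O.

29.0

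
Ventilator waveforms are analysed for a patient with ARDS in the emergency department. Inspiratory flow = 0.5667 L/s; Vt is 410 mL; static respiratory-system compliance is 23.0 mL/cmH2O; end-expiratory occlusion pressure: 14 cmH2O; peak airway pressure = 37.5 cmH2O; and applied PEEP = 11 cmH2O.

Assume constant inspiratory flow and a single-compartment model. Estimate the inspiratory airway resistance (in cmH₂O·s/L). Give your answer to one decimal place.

10.0

Total PEEP = 14 cmH2O (set 11 + intrinsic 3); this is the baseline alveolar pressure.
Equation of motion (constant flow): PIP = Vt/C + R·V̇ + PEEP.
R·V̇ = PIP − Vt/C − PEEP = 37.5 − 410/23.0 − 14 = 37.5 − 17.826 − 14 = 5.674 cmH2O.
R = 5.674 / 0.5667 = 10.012 cmH2O·s/L.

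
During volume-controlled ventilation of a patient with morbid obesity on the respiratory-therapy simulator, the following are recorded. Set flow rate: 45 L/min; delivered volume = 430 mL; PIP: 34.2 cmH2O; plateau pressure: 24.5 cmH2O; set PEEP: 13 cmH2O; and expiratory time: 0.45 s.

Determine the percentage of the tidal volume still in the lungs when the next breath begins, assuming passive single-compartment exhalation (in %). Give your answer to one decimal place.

39.4

Flow: 45 L/min ÷ 60 = 0.75 L/s.
R = (PIP − Pplat)/V̇ = (34.2 − 24.5) / 0.75 = 9.7/0.75 = 12.933 cmH2O·s/L.
C = Vt/(Pplat − PEEP) = 430.0 / (24.5 − 13) = 430.0/11.5 = 37.391 mL/cmH2O.
τ = R × C = 12.933 × 0.03739 L/cmH2O = 0.4836 s.
Fraction remaining at end-expiration = e^(−Te/τ) = e^(−0.45/0.4836) = 0.3943 → 39.43%.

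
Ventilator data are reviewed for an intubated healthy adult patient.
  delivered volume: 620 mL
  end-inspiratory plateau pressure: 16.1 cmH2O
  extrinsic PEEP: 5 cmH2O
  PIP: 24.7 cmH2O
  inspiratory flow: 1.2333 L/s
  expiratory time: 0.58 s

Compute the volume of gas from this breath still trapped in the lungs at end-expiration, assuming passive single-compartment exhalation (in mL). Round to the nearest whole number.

140

R = (PIP − Pplat)/V̇ = (24.7 − 16.1) / 1.2333 = 8.6/1.2333 = 6.973 cmH2O·s/L.
C = Vt/(Pplat − PEEP) = 620.0 / (16.1 − 5) = 620.0/11.1 = 55.856 mL/cmH2O.
τ = R × C = 6.973 × 0.05586 L/cmH2O = 0.3895 s.
Fraction remaining = e^(−Te/τ) = e^(−0.58/0.3895) = 0.2256.
Trapped volume = 620.0 × 0.2256 = 139.87 mL.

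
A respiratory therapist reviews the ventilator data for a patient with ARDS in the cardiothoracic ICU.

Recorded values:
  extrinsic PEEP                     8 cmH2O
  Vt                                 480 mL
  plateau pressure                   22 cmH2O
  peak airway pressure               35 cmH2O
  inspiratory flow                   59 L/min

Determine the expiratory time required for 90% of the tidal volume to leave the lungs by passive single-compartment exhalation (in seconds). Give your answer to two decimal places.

1.04

Flow: 59 L/min ÷ 60 = 0.9833 L/s.
R = (PIP − Pplat)/V̇ = (35 − 22) / 0.9833 = 13.0/0.9833 = 13.221 cmH2O·s/L.
C = Vt/(Pplat − PEEP) = 480.0 / (22 − 8) = 480.0/14.0 = 34.286 mL/cmH2O.
τ = R × C = 13.221 × 0.03429 L/cmH2O = 0.4533 s.
t = −τ·ln(1 − 0.90) = −0.4533·ln(0.1) = 1.044 s.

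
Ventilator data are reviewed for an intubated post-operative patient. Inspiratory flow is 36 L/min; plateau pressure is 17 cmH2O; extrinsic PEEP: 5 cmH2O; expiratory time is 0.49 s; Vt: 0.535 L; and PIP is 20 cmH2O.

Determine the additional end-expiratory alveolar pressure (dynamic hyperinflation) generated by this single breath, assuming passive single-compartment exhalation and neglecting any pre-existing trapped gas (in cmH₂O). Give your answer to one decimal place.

1.3

Flow: 36 L/min ÷ 60 = 0.6 L/s.
R = (PIP − Pplat)/V̇ = (20 − 17) / 0.6 = 3.0/0.6 = 5.0 cmH2O·s/L.
C = Vt/(Pplat − PEEP) = 535.0 / (17 − 5) = 535.0/12.0 = 44.583 mL/cmH2O.
τ = R × C = 5.0 × 0.04458 L/cmH2O = 0.2229 s.
Fraction remaining = e^(−Te/τ) = e^(−0.49/0.2229) = 0.111; trapped volume = 535.0 × 0.111 = 59.385 mL.
Additional alveolar pressure from trapping ≈ V_trapped / C = 59.385 / 44.583 = 1.332 cmH2O.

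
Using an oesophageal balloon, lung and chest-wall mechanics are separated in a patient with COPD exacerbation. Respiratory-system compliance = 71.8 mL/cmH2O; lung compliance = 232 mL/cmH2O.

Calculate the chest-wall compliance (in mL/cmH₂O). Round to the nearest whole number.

1/Ccw = 1/Crs − 1/CL.
1/Ccw = 1/71.8 − 1/232 = 0.009617.
Ccw = 103.98 mL/cmH2O.

104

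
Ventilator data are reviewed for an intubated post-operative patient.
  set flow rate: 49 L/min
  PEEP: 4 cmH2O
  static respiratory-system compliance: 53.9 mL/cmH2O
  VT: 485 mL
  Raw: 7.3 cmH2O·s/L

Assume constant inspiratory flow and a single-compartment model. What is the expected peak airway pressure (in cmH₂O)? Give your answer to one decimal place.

Flow: 49 L/min ÷ 60 = 0.8167 L/s.
Equation of motion (constant flow): PIP = Vt/C + R·V̇ + PEEP.
PIP = 485/53.9 + 7.3×0.8167 + 4 = 8.998 + 5.962 + 4 = 18.96 cmH2O.

19.0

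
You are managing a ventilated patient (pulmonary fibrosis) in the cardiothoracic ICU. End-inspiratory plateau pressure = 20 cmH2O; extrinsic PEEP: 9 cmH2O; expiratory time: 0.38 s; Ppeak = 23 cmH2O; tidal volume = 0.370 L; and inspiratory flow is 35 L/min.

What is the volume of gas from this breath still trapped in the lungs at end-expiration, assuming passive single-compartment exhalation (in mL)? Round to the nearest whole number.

Flow: 35 L/min ÷ 60 = 0.5833 L/s.
R = (PIP − Pplat)/V̇ = (23 − 20) / 0.5833 = 3.0/0.5833 = 5.143 cmH2O·s/L.
C = Vt/(Pplat − PEEP) = 370.0 / (20 − 9) = 370.0/11.0 = 33.636 mL/cmH2O.
τ = R × C = 5.143 × 0.03364 L/cmH2O = 0.173 s.
Fraction remaining = e^(−Te/τ) = e^(−0.38/0.173) = 0.1112.
Trapped volume = 370.0 × 0.1112 = 41.144 mL.

41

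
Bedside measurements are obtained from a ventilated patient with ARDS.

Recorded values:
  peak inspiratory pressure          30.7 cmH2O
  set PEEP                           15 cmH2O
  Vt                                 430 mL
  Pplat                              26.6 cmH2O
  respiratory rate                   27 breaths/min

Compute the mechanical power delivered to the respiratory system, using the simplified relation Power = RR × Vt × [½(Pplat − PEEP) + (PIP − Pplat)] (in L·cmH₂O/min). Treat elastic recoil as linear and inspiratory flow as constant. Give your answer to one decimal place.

Per-breath work = Vt × [½(Pplat−PEEP) + (PIP−Pplat)] = 0.430 × [0.5×11.6 + 4.1] = 0.430 × 9.9 = 4.257 L·cmH2O.
Power = 27 × 4.257 = 114.94 L·cmH2O/min.

114.9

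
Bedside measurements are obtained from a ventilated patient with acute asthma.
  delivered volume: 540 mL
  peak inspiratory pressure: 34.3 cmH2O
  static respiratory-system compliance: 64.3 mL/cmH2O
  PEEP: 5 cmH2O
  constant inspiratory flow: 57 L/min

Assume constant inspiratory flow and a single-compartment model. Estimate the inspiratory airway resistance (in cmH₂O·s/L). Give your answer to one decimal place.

22.0

Flow: 57 L/min ÷ 60 = 0.95 L/s.
Equation of motion (constant flow): PIP = Vt/C + R·V̇ + PEEP.
R·V̇ = PIP − Vt/C − PEEP = 34.3 − 540/64.3 − 5 = 34.3 − 8.398 − 5 = 20.902 cmH2O.
R = 20.902 / 0.95 = 22.002 cmH2O·s/L.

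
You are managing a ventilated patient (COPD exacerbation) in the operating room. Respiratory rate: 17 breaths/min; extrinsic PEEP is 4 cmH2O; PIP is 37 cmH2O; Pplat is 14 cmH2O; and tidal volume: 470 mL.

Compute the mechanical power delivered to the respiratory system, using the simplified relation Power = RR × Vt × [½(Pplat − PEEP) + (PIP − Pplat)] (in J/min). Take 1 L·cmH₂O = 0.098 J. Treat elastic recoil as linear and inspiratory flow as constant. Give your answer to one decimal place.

21.9

Per-breath work = Vt × [½(Pplat−PEEP) + (PIP−Pplat)] = 0.470 × [0.5×10.0 + 23.0] = 0.470 × 28.0 = 13.16 L·cmH2O.
Power = 17 × 13.16 = 223.72 L·cmH2O/min.
× 0.098 J/(L·cmH2O) → 21.925 J/min.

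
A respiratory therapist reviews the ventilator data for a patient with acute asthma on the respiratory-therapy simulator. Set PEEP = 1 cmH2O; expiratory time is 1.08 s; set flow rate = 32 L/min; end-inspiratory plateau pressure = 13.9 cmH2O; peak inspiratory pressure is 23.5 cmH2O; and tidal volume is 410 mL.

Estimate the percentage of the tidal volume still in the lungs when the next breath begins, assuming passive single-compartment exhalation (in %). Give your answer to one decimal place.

15.1

Flow: 32 L/min ÷ 60 = 0.5333 L/s.
R = (PIP − Pplat)/V̇ = (23.5 − 13.9) / 0.5333 = 9.6/0.5333 = 18.001 cmH2O·s/L.
C = Vt/(Pplat − PEEP) = 410.0 / (13.9 − 1) = 410.0/12.9 = 31.783 mL/cmH2O.
τ = R × C = 18.001 × 0.03178 L/cmH2O = 0.5721 s.
Fraction remaining at end-expiration = e^(−Te/τ) = e^(−1.08/0.5721) = 0.1514 → 15.14%.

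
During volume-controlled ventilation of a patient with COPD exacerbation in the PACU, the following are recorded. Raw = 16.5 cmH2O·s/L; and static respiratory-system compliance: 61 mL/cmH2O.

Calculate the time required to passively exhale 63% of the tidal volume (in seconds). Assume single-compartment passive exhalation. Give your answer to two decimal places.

1.00

τ = R × C = 16.5 × 61 mL/cmH2O = 16.5 × 0.061 L/cmH2O = 1.007 s.
Exhaled fraction f = 1 − e^(−t/τ) → t = −τ·ln(1 − f) = −1.007·ln(0.37) = 1.001 s.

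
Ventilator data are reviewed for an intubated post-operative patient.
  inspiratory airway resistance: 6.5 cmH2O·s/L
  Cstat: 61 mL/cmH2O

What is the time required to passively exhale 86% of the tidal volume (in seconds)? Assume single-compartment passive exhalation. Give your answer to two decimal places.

τ = R × C = 6.5 × 61 mL/cmH2O = 6.5 × 0.061 L/cmH2O = 0.3965 s.
Exhaled fraction f = 1 − e^(−t/τ) → t = −τ·ln(1 − f) = −0.3965·ln(0.14) = 0.7796 s.

0.78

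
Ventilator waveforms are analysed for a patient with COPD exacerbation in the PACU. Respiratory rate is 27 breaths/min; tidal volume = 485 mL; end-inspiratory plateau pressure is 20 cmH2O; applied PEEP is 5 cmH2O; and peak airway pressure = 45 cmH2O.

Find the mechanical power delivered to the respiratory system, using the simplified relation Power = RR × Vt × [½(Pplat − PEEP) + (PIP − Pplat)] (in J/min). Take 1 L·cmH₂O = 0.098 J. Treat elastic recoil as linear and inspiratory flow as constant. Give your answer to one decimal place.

Per-breath work = Vt × [½(Pplat−PEEP) + (PIP−Pplat)] = 0.485 × [0.5×15.0 + 25.0] = 0.485 × 32.5 = 15.763 L·cmH2O.
Power = 27 × 15.763 = 425.6 L·cmH2O/min.
× 0.098 J/(L·cmH2O) → 41.709 J/min.

41.7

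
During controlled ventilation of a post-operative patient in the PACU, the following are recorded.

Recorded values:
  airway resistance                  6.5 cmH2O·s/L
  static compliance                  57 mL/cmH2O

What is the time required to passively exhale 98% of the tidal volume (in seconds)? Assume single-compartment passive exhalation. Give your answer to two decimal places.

τ = R × C = 6.5 × 57 mL/cmH2O = 6.5 × 0.057 L/cmH2O = 0.3705 s.
Exhaled fraction f = 1 − e^(−t/τ) → t = −τ·ln(1 − f) = −0.3705·ln(0.02) = 1.449 s.

1.45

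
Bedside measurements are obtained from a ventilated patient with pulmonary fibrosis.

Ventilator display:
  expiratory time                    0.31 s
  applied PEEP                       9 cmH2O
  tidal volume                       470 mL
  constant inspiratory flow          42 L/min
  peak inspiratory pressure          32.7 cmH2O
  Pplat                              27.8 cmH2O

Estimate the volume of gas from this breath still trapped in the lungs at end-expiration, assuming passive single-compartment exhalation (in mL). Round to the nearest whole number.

Flow: 42 L/min ÷ 60 = 0.7 L/s.
R = (PIP − Pplat)/V̇ = (32.7 − 27.8) / 0.7 = 4.9/0.7 = 7.0 cmH2O·s/L.
C = Vt/(Pplat − PEEP) = 470.0 / (27.8 − 9) = 470.0/18.8 = 25.0 mL/cmH2O.
τ = R × C = 7.0 × 0.025 L/cmH2O = 0.175 s.
Fraction remaining = e^(−Te/τ) = e^(−0.31/0.175) = 0.1701.
Trapped volume = 470.0 × 0.1701 = 79.947 mL.

80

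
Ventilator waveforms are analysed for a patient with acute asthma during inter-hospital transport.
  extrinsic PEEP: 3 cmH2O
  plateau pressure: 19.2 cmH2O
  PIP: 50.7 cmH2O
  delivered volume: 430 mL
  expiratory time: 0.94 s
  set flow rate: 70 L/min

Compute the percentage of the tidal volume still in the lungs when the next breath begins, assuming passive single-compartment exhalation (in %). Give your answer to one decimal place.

Flow: 70 L/min ÷ 60 = 1.1667 L/s.
R = (PIP − Pplat)/V̇ = (50.7 − 19.2) / 1.1667 = 31.5/1.1667 = 26.999 cmH2O·s/L.
C = Vt/(Pplat − PEEP) = 430.0 / (19.2 − 3) = 430.0/16.2 = 26.543 mL/cmH2O.
τ = R × C = 26.999 × 0.02654 L/cmH2O = 0.7166 s.
Fraction remaining at end-expiration = e^(−Te/τ) = e^(−0.94/0.7166) = 0.2693 → 26.93%.

26.9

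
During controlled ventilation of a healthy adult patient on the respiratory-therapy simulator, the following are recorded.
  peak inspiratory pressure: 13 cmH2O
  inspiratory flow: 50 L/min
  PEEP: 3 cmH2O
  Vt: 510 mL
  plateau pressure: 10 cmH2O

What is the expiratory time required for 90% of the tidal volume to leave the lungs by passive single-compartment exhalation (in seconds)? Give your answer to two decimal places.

0.60

Flow: 50 L/min ÷ 60 = 0.8333 L/s.
R = (PIP − Pplat)/V̇ = (13 − 10) / 0.8333 = 3.0/0.8333 = 3.6 cmH2O·s/L.
C = Vt/(Pplat − PEEP) = 510.0 / (10 − 3) = 510.0/7.0 = 72.857 mL/cmH2O.
τ = R × C = 3.6 × 0.07286 L/cmH2O = 0.2623 s.
t = −τ·ln(1 − 0.90) = −0.2623·ln(0.1) = 0.604 s.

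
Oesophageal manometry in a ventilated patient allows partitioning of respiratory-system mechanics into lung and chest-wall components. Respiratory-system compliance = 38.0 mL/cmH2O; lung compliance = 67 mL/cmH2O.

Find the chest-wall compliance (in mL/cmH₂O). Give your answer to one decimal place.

1/Ccw = 1/Crs − 1/CL.
1/Ccw = 1/38.0 − 1/67 = 0.01139.
Ccw = 87.796 mL/cmH2O.

87.8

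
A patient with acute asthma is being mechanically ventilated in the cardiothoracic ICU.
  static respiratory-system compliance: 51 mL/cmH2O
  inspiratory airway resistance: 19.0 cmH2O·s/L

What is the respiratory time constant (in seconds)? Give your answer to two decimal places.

0.97

τ = R × C = 19.0 × 51 mL/cmH2O = 19.0 × 0.051 L/cmH2O = 0.969 s.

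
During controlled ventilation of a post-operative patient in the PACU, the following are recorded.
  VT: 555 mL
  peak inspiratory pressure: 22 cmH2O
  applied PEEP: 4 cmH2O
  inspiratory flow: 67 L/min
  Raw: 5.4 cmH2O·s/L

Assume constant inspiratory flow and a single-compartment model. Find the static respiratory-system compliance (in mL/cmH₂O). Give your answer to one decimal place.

46.4

Flow: 67 L/min ÷ 60 = 1.1167 L/s.
Equation of motion (constant flow): PIP = Vt/C + R·V̇ + PEEP.
Vt/C = PIP − R·V̇ − PEEP = 22 − 5.4×1.1167 − 4 = 22 − 6.03 − 4 = 11.97 cmH2O.
C = Vt / 11.97 = 555 / 11.97 = 46.366 mL/cmH2O.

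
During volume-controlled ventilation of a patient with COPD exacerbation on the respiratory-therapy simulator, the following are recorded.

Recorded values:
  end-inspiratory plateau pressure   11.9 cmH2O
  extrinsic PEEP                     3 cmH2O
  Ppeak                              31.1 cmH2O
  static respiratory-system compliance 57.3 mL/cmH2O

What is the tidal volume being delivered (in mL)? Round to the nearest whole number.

510

Vt = Cstat × (Pplat − PEEP) = 57.3 × (11.9 − 3) = 57.3 × 8.9 = 509.97 mL.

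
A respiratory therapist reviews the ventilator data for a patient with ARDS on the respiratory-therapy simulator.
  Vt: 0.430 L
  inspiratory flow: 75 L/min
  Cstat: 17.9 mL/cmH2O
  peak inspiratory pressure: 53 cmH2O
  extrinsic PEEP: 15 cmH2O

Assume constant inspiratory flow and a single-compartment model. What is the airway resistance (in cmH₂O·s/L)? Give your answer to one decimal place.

Flow: 75 L/min ÷ 60 = 1.25 L/s.
Equation of motion (constant flow): PIP = Vt/C + R·V̇ + PEEP.
R·V̇ = PIP − Vt/C − PEEP = 53 − 430/17.9 − 15 = 53 − 24.022 − 15 = 13.978 cmH2O.
R = 13.978 / 1.25 = 11.182 cmH2O·s/L.

11.2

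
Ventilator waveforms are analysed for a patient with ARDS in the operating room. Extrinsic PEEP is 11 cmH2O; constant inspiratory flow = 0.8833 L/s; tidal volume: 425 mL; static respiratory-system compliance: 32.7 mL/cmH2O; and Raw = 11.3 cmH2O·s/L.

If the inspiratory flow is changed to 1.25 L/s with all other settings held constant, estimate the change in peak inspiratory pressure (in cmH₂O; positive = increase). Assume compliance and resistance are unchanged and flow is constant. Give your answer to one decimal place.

PIP = Vt/C + R·V̇ + PEEP (constant-flow equation of motion).
Only the resistive term changes: ΔPIP = R × ΔV̇ = 11.3 × (1.25 − 0.8833) = 11.3 × 0.3667 = 4.144 cmH2O.

4.1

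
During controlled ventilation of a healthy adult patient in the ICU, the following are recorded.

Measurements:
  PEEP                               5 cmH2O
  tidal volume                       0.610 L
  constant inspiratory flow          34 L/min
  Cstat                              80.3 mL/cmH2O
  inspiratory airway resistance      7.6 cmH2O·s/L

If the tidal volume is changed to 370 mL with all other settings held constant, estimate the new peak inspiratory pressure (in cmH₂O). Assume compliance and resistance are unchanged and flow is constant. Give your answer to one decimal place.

13.9

Flow: 34 L/min ÷ 60 = 0.5667 L/s.
PIP = Vt/C + R·V̇ + PEEP (constant-flow equation of motion).
Only the elastic term changes: ΔPIP = ΔVt / C = (370 − 610) / 80.3 = -2.989 cmH2O.
Original PIP = 610/80.3 + 7.6×0.5667 + 5 = 16.903 cmH2O; new PIP = 16.903 + (-2.989) = 13.914 cmH2O.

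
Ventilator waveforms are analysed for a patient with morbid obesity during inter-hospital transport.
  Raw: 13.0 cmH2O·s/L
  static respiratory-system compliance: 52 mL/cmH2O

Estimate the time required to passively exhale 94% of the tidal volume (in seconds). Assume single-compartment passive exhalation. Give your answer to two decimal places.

1.90

τ = R × C = 13.0 × 52 mL/cmH2O = 13.0 × 0.052 L/cmH2O = 0.676 s.
Exhaled fraction f = 1 − e^(−t/τ) → t = −τ·ln(1 − f) = −0.676·ln(0.06) = 1.902 s.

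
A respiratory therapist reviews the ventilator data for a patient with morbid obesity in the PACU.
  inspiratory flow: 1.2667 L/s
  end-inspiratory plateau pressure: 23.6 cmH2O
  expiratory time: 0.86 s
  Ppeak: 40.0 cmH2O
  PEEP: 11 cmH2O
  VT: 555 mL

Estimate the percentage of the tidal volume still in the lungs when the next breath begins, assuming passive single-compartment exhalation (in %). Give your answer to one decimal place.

R = (PIP − Pplat)/V̇ = (40.0 − 23.6) / 1.2667 = 16.4/1.2667 = 12.947 cmH2O·s/L.
C = Vt/(Pplat − PEEP) = 555.0 / (23.6 − 11) = 555.0/12.6 = 44.048 mL/cmH2O.
τ = R × C = 12.947 × 0.04405 L/cmH2O = 0.5703 s.
Fraction remaining at end-expiration = e^(−Te/τ) = e^(−0.86/0.5703) = 0.2214 → 22.14%.

22.1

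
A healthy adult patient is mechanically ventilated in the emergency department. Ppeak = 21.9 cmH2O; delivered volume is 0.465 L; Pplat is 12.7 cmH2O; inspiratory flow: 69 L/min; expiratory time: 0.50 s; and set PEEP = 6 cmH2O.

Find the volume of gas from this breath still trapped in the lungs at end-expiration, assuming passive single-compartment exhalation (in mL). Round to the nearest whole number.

Flow: 69 L/min ÷ 60 = 1.15 L/s.
R = (PIP − Pplat)/V̇ = (21.9 − 12.7) / 1.15 = 9.2/1.15 = 8.0 cmH2O·s/L.
C = Vt/(Pplat − PEEP) = 465.0 / (12.7 − 6) = 465.0/6.7 = 69.403 mL/cmH2O.
τ = R × C = 8.0 × 0.0694 L/cmH2O = 0.5552 s.
Fraction remaining = e^(−Te/τ) = e^(−0.50/0.5552) = 0.4063.
Trapped volume = 465.0 × 0.4063 = 188.93 mL.

189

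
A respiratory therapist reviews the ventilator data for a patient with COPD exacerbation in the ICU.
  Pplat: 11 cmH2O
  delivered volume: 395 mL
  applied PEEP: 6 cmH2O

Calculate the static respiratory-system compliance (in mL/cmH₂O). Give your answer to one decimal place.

79.0

Cstat = Vt / (Pplat − PEEP) = 395 / (11 − 6) = 395 / 5.0 = 79.0 mL/cmH2O.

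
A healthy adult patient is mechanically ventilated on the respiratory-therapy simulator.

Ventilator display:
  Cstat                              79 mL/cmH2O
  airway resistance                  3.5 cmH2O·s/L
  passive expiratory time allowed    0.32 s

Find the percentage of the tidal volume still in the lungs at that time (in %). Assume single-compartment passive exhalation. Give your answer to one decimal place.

31.4

τ = R × C = 3.5 × 79 mL/cmH2O = 3.5 × 0.079 L/cmH2O = 0.2765 s.
Passive exhalation: V(t)/V₀ = e^(−t/τ) = e^(−0.32/0.2765) = 0.3143.
Fraction remaining = 0.3143 → 31.43%.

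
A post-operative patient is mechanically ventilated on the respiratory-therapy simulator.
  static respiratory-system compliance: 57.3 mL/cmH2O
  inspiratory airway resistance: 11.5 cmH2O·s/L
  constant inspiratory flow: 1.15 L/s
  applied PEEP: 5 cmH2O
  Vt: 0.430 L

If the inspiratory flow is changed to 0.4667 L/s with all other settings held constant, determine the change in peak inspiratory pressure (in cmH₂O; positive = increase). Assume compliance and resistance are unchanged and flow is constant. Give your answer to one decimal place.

-7.9

PIP = Vt/C + R·V̇ + PEEP (constant-flow equation of motion).
Only the resistive term changes: ΔPIP = R × ΔV̇ = 11.5 × (0.4667 − 1.15) = 11.5 × -0.6833 = -7.858 cmH2O.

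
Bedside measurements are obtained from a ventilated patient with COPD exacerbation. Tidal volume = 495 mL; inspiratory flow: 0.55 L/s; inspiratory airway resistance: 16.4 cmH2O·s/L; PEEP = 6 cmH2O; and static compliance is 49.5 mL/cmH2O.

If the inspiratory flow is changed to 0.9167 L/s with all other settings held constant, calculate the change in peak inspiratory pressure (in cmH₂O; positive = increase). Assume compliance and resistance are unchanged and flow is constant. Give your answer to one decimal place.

PIP = Vt/C + R·V̇ + PEEP (constant-flow equation of motion).
Only the resistive term changes: ΔPIP = R × ΔV̇ = 16.4 × (0.9167 − 0.55) = 16.4 × 0.3667 = 6.014 cmH2O.

6.0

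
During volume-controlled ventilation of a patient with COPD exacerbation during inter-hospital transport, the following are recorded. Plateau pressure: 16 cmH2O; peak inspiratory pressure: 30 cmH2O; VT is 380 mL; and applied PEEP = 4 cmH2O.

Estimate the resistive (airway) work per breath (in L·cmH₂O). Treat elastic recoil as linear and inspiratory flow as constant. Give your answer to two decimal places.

5.32

With constant inspiratory flow the resistive pressure is constant at PIP − Pplat = 30 − 16 = 14.0 cmH2O, so resistive work = 14.0 × 0.380 = 5.32 L·cmH2O.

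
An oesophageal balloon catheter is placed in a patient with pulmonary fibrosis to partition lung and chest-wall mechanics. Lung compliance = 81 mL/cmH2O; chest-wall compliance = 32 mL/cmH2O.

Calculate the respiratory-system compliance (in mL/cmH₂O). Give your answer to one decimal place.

Lung and chest wall are elastances in series: 1/Crs = 1/CL + 1/Ccw.
1/Crs = 1/81 + 1/32 = 0.0436.
Crs = 22.936 mL/cmH2O.

22.9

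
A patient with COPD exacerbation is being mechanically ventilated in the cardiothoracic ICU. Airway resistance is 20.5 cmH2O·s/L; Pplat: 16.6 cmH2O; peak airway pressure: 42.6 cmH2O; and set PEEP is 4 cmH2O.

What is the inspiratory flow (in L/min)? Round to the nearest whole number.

76

flow = (PIP − Pplat) / Raw = (42.6 − 16.6) / 20.5 = 1.268 L/s × 60 = 76.08 L/min.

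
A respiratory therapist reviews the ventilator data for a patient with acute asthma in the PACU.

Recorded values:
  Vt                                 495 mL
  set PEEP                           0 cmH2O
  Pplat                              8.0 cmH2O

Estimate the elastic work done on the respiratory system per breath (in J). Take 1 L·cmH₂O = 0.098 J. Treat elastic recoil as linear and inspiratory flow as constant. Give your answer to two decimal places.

Elastic work ≈ ½ × (Pplat − PEEP) × Vt = 0.5 × (8.0 − 0) × 0.495 L = 0.5 × 8.0 × 0.495 = 1.98 L·cmH2O.
× 0.098 J/(L·cmH2O) → 0.194 J.

0.19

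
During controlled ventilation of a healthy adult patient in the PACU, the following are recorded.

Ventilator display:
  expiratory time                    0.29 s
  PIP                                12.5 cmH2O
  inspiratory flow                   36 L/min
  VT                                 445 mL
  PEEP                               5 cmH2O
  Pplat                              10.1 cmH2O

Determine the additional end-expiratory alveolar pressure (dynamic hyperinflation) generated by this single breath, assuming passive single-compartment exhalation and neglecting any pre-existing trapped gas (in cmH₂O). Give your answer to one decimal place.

Flow: 36 L/min ÷ 60 = 0.6 L/s.
R = (PIP − Pplat)/V̇ = (12.5 − 10.1) / 0.6 = 2.4/0.6 = 4.0 cmH2O·s/L.
C = Vt/(Pplat − PEEP) = 445.0 / (10.1 − 5) = 445.0/5.1 = 87.255 mL/cmH2O.
τ = R × C = 4.0 × 0.08726 L/cmH2O = 0.349 s.
Fraction remaining = e^(−Te/τ) = e^(−0.29/0.349) = 0.4356; trapped volume = 445.0 × 0.4356 = 193.84 mL.
Additional alveolar pressure from trapping ≈ V_trapped / C = 193.84 / 87.255 = 2.222 cmH2O.

2.2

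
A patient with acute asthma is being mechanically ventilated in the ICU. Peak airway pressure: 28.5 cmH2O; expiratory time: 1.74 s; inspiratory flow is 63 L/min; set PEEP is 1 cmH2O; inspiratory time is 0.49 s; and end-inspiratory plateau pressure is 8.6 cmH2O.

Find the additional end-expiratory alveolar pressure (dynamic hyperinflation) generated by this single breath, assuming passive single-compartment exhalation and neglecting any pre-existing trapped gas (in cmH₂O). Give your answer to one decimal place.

Flow: 63 L/min ÷ 60 = 1.05 L/s.
Vt = flow × Ti = 1.05 L/s × 0.49 s × 1000 mL/L = 514.5 mL.
R = (PIP − Pplat)/V̇ = (28.5 − 8.6) / 1.05 = 19.9/1.05 = 18.952 cmH2O·s/L.
C = Vt/(Pplat − PEEP) = 514.5 / (8.6 − 1) = 514.5/7.6 = 67.697 mL/cmH2O.
τ = R × C = 18.952 × 0.0677 L/cmH2O = 1.283 s.
Fraction remaining = e^(−Te/τ) = e^(−1.74/1.283) = 0.2576; trapped volume = 514.5 × 0.2576 = 132.54 mL.
Additional alveolar pressure from trapping ≈ V_trapped / C = 132.54 / 67.697 = 1.958 cmH2O.

2.0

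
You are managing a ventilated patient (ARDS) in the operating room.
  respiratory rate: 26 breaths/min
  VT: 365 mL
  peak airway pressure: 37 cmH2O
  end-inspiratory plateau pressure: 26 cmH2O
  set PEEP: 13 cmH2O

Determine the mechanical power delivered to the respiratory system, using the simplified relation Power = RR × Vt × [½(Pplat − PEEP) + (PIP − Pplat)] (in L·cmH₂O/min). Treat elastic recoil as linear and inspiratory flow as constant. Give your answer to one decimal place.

166.1

Per-breath work = Vt × [½(Pplat−PEEP) + (PIP−Pplat)] = 0.365 × [0.5×13.0 + 11.0] = 0.365 × 17.5 = 6.388 L·cmH2O.
Power = 26 × 6.388 = 166.09 L·cmH2O/min.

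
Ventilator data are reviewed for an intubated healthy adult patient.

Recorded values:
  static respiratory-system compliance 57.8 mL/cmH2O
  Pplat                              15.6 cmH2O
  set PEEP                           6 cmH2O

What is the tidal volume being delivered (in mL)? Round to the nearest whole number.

555

Vt = Cstat × (Pplat − PEEP) = 57.8 × (15.6 − 6) = 57.8 × 9.6 = 554.88 mL.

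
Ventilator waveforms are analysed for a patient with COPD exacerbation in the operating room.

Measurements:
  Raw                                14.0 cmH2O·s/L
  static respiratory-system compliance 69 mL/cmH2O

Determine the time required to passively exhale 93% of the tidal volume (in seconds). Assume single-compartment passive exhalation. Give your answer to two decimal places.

2.57

τ = R × C = 14.0 × 69 mL/cmH2O = 14.0 × 0.069 L/cmH2O = 0.966 s.
Exhaled fraction f = 1 − e^(−t/τ) → t = −τ·ln(1 − f) = −0.966·ln(0.07) = 2.569 s.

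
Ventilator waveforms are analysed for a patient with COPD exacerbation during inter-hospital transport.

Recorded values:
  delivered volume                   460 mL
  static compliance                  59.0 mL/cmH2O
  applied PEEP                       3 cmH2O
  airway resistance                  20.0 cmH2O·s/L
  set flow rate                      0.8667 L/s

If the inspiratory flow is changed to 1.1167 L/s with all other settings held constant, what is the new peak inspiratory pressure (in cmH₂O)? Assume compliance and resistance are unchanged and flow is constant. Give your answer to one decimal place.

33.1

PIP = Vt/C + R·V̇ + PEEP (constant-flow equation of motion).
Only the resistive term changes: ΔPIP = R × ΔV̇ = 20.0 × (1.1167 − 0.8667) = 20.0 × 0.25 = 5.0 cmH2O.
Original PIP = 460/59.0 + 20.0×0.8667 + 3 = 28.131 cmH2O; new PIP = 28.131 + (5.0) = 33.131 cmH2O.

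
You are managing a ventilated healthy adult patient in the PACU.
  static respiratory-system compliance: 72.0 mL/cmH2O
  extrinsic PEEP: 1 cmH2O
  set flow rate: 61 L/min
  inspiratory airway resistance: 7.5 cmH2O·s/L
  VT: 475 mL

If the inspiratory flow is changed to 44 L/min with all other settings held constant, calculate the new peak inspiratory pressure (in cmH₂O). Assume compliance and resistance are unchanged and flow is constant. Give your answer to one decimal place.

13.1

Flow: 61 L/min ÷ 60 = 1.0167 L/s.
New flow: 44 L/min ÷ 60 = 0.7333 L/s.
PIP = Vt/C + R·V̇ + PEEP (constant-flow equation of motion).
Only the resistive term changes: ΔPIP = R × ΔV̇ = 7.5 × (0.7333 − 1.0167) = 7.5 × -0.2834 = -2.126 cmH2O.
Original PIP = 475/72.0 + 7.5×1.0167 + 1 = 15.222 cmH2O; new PIP = 15.222 + (-2.126) = 13.096 cmH2O.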